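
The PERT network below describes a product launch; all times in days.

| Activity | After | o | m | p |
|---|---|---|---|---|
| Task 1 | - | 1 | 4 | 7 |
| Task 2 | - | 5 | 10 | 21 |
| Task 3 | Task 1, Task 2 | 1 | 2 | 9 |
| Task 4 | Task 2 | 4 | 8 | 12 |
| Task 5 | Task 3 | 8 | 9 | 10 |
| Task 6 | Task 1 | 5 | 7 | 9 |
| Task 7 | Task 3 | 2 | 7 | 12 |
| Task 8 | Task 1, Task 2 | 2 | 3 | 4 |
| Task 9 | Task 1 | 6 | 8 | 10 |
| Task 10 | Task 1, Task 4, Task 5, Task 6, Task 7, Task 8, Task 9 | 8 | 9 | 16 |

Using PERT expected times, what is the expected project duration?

33 days

te_Task 1 = (1 + 4·4 + 7)/6 = 24/6 = 4
te_Task 2 = (5 + 4·10 + 21)/6 = 66/6 = 11
te_Task 3 = (1 + 4·2 + 9)/6 = 18/6 = 3
te_Task 4 = (4 + 4·8 + 12)/6 = 48/6 = 8
te_Task 5 = (8 + 4·9 + 10)/6 = 54/6 = 9
te_Task 6 = (5 + 4·7 + 9)/6 = 42/6 = 7
te_Task 7 = (2 + 4·7 + 12)/6 = 42/6 = 7
te_Task 8 = (2 + 4·3 + 4)/6 = 18/6 = 3
te_Task 9 = (6 + 4·8 + 10)/6 = 48/6 = 8
te_Task 10 = (8 + 4·9 + 16)/6 = 60/6 = 10

Forward pass:
ES_Task 1 = 0; EF_Task 1 = 4
ES_Task 2 = 0; EF_Task 2 = 11
ES_Task 3 = max(EF_Task 1=4, EF_Task 2=11) = 11; EF_Task 3 = 11+3 = 14
ES_Task 4 = 11; EF_Task 4 = 11+8 = 19
ES_Task 5 = 14; EF_Task 5 = 14+9 = 23
ES_Task 6 = 4; EF_Task 6 = 4+7 = 11
ES_Task 7 = 14; EF_Task 7 = 14+7 = 21
ES_Task 8 = max(EF_Task 1=4, EF_Task 2=11) = 11; EF_Task 8 = 11+3 = 14
ES_Task 9 = 4; EF_Task 9 = 4+8 = 12
ES_Task 10 = max(EF_Task 1=4, EF_Task 4=19, EF_Task 5=23, EF_Task 6=11, EF_Task 7=21, EF_Task 8=14, EF_Task 9=12) = 23; EF_Task 10 = 23+10 = 33
Expected project duration μ = 33 days. Critical path: Task 2 → Task 3 → Task 5 → Task 10.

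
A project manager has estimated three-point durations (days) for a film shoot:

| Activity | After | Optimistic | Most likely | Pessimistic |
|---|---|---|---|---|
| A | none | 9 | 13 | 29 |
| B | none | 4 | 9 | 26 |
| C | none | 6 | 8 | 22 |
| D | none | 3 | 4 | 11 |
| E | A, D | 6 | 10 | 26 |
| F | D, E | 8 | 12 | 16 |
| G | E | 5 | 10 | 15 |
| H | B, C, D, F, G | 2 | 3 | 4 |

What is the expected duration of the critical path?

42 days

te_A = (9 + 4·13 + 29)/6 = 90/6 = 15
te_B = (4 + 4·9 + 26)/6 = 66/6 = 11
te_C = (6 + 4·8 + 22)/6 = 60/6 = 10
te_D = (3 + 4·4 + 11)/6 = 30/6 = 5
te_E = (6 + 4·10 + 26)/6 = 72/6 = 12
te_F = (8 + 4·12 + 16)/6 = 72/6 = 12
te_G = (5 + 4·10 + 15)/6 = 60/6 = 10
te_H = (2 + 4·3 + 4)/6 = 18/6 = 3

Forward pass:
ES_A = 0; EF_A = 15
ES_B = 0; EF_B = 11
ES_C = 0; EF_C = 10
ES_D = 0; EF_D = 5
ES_E = max(EF_A=15, EF_D=5) = 15; EF_E = 15+12 = 27
ES_F = max(EF_D=5, EF_E=27) = 27; EF_F = 27+12 = 39
ES_G = 27; EF_G = 27+10 = 37
ES_H = max(EF_B=11, EF_C=10, EF_D=5, EF_F=39, EF_G=37) = 39; EF_H = 39+3 = 42
Expected project duration μ = 42 days. Critical path: A → E → F → H.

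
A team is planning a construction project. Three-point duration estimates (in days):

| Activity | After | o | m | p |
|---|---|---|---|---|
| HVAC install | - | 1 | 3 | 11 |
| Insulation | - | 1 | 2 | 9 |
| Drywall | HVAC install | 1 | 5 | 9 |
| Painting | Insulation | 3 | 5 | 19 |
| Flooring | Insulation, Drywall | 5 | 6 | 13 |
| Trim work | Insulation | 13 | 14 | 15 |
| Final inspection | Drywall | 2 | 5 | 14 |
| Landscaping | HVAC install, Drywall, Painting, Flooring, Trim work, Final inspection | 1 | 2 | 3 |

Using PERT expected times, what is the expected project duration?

te_HVAC install = (1 + 4·3 + 11)/6 = 24/6 = 4
te_Insulation = (1 + 4·2 + 9)/6 = 18/6 = 3
te_Drywall = (1 + 4·5 + 9)/6 = 30/6 = 5
te_Painting = (3 + 4·5 + 19)/6 = 42/6 = 7
te_Flooring = (5 + 4·6 + 13)/6 = 42/6 = 7
te_Trim work = (13 + 4·14 + 15)/6 = 84/6 = 14
te_Final inspection = (2 + 4·5 + 14)/6 = 36/6 = 6
te_Landscaping = (1 + 4·2 + 3)/6 = 12/6 = 2

Forward pass:
ES_HVAC install = 0; EF_HVAC install = 4
ES_Insulation = 0; EF_Insulation = 3
ES_Drywall = 4; EF_Drywall = 4+5 = 9
ES_Painting = 3; EF_Painting = 3+7 = 10
ES_Flooring = max(EF_Insulation=3, EF_Drywall=9) = 9; EF_Flooring = 9+7 = 16
ES_Trim work = 3; EF_Trim work = 3+14 = 17
ES_Final inspection = 9; EF_Final inspection = 9+6 = 15
ES_Landscaping = max(EF_HVAC install=4, EF_Drywall=9, EF_Painting=10, EF_Flooring=16, EF_Trim work=17, EF_Final inspection=15) = 17; EF_Landscaping = 17+2 = 19
Expected project duration μ = 19 days. Critical path: Insulation → Trim work → Landscaping.

19 days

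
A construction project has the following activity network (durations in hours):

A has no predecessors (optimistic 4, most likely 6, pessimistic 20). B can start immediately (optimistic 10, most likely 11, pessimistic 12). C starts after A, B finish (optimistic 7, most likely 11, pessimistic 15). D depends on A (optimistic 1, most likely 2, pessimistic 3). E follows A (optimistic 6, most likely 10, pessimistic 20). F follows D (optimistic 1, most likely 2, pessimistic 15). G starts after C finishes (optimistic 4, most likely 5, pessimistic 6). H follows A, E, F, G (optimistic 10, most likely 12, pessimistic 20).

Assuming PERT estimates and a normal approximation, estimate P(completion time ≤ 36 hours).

0.034

te_A = (4 + 4·6 + 20)/6 = 48/6 = 8; σ²_A = ((20−4)/6)² = 7.111
te_B = (10 + 4·11 + 12)/6 = 66/6 = 11; σ²_B = ((12−10)/6)² = 0.111
te_C = (7 + 4·11 + 15)/6 = 66/6 = 11; σ²_C = ((15−7)/6)² = 1.778
te_D = (1 + 4·2 + 3)/6 = 12/6 = 2; σ²_D = ((3−1)/6)² = 0.111
te_E = (6 + 4·10 + 20)/6 = 66/6 = 11; σ²_E = ((20−6)/6)² = 5.444
te_F = (1 + 4·2 + 15)/6 = 24/6 = 4; σ²_F = ((15−1)/6)² = 5.444
te_G = (4 + 4·5 + 6)/6 = 30/6 = 5; σ²_G = ((6−4)/6)² = 0.111
te_H = (10 + 4·12 + 20)/6 = 78/6 = 13; σ²_H = ((20−10)/6)² = 2.778

Forward pass:
ES_A = 0; EF_A = 8
ES_B = 0; EF_B = 11
ES_C = max(EF_A=8, EF_B=11) = 11; EF_C = 11+11 = 22
ES_D = 8; EF_D = 8+2 = 10
ES_E = 8; EF_E = 8+11 = 19
ES_F = 10; EF_F = 10+4 = 14
ES_G = 22; EF_G = 22+5 = 27
ES_H = max(EF_A=8, EF_E=19, EF_F=14, EF_G=27) = 27; EF_H = 27+13 = 40
Expected project duration μ = 40 hours. Critical path: B → C → G → H.

Variance along critical path = 0.111 + 1.778 + 0.111 + 2.778 = 4.778; σ = √4.778 = 2.186 hours.
Z = (36 − 40) / 2.186 = -1.830
P(T ≤ 36) = Φ(-1.830) ≈ 0.034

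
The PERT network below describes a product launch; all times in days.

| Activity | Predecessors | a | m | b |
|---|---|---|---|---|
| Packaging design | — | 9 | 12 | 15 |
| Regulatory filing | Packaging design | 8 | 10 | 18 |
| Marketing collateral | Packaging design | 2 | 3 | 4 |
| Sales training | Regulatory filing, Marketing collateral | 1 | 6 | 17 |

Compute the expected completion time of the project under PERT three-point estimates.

30 days

te_Packaging design = (9 + 4·12 + 15)/6 = 72/6 = 12
te_Regulatory filing = (8 + 4·10 + 18)/6 = 66/6 = 11
te_Marketing collateral = (2 + 4·3 + 4)/6 = 18/6 = 3
te_Sales training = (1 + 4·6 + 17)/6 = 42/6 = 7

Forward pass:
ES_Packaging design = 0; EF_Packaging design = 12
ES_Regulatory filing = 12; EF_Regulatory filing = 12+11 = 23
ES_Marketing collateral = 12; EF_Marketing collateral = 12+3 = 15
ES_Sales training = max(EF_Regulatory filing=23, EF_Marketing collateral=15) = 23; EF_Sales training = 23+7 = 30
Expected project duration μ = 30 days. Critical path: Packaging design → Regulatory filing → Sales training.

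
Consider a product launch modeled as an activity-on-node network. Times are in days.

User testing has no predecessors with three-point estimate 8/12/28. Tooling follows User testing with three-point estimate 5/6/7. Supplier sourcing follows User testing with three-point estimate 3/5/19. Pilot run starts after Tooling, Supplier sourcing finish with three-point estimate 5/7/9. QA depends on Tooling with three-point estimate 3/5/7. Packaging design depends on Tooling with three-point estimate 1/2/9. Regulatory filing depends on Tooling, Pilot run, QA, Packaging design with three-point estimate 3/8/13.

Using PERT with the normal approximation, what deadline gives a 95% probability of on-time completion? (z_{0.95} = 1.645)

te_User testing = (8 + 4·12 + 28)/6 = 84/6 = 14; σ²_User testing = ((28−8)/6)² = 11.111
te_Tooling = (5 + 4·6 + 7)/6 = 36/6 = 6; σ²_Tooling = ((7−5)/6)² = 0.111
te_Supplier sourcing = (3 + 4·5 + 19)/6 = 42/6 = 7; σ²_Supplier sourcing = ((19−3)/6)² = 7.111
te_Pilot run = (5 + 4·7 + 9)/6 = 42/6 = 7; σ²_Pilot run = ((9−5)/6)² = 0.444
te_QA = (3 + 4·5 + 7)/6 = 30/6 = 5; σ²_QA = ((7−3)/6)² = 0.444
te_Packaging design = (1 + 4·2 + 9)/6 = 18/6 = 3; σ²_Packaging design = ((9−1)/6)² = 1.778
te_Regulatory filing = (3 + 4·8 + 13)/6 = 48/6 = 8; σ²_Regulatory filing = ((13−3)/6)² = 2.778

Forward pass:
ES_User testing = 0; EF_User testing = 14
ES_Tooling = 14; EF_Tooling = 14+6 = 20
ES_Supplier sourcing = 14; EF_Supplier sourcing = 14+7 = 21
ES_Pilot run = max(EF_Tooling=20, EF_Supplier sourcing=21) = 21; EF_Pilot run = 21+7 = 28
ES_QA = 20; EF_QA = 20+5 = 25
ES_Packaging design = 20; EF_Packaging design = 20+3 = 23
ES_Regulatory filing = max(EF_Tooling=20, EF_Pilot run=28, EF_QA=25, EF_Packaging design=23) = 28; EF_Regulatory filing = 28+8 = 36
Expected project duration μ = 36 days. Critical path: User testing → Supplier sourcing → Pilot run → Regulatory filing.

Variance along critical path = 11.111 + 7.111 + 0.444 + 2.778 = 21.444; σ = 4.631 days.
D = μ + z·σ = 36 + 1.645·4.631 = 43.6 days

43.6 days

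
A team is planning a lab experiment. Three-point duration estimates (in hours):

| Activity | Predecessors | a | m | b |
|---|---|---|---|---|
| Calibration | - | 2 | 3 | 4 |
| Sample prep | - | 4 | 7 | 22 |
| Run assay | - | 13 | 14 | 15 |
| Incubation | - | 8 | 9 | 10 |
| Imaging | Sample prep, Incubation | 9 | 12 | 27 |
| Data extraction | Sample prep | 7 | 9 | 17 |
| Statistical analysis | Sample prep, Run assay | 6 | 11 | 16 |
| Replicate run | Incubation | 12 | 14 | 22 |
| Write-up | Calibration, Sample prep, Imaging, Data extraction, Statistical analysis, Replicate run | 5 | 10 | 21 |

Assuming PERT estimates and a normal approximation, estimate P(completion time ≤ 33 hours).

0.171

te_Calibration = (2 + 4·3 + 4)/6 = 18/6 = 3; σ²_Calibration = ((4−2)/6)² = 0.111
te_Sample prep = (4 + 4·7 + 22)/6 = 54/6 = 9; σ²_Sample prep = ((22−4)/6)² = 9.000
te_Run assay = (13 + 4·14 + 15)/6 = 84/6 = 14; σ²_Run assay = ((15−13)/6)² = 0.111
te_Incubation = (8 + 4·9 + 10)/6 = 54/6 = 9; σ²_Incubation = ((10−8)/6)² = 0.111
te_Imaging = (9 + 4·12 + 27)/6 = 84/6 = 14; σ²_Imaging = ((27−9)/6)² = 9.000
te_Data extraction = (7 + 4·9 + 17)/6 = 60/6 = 10; σ²_Data extraction = ((17−7)/6)² = 2.778
te_Statistical analysis = (6 + 4·11 + 16)/6 = 66/6 = 11; σ²_Statistical analysis = ((16−6)/6)² = 2.778
te_Replicate run = (12 + 4·14 + 22)/6 = 90/6 = 15; σ²_Replicate run = ((22−12)/6)² = 2.778
te_Write-up = (5 + 4·10 + 21)/6 = 66/6 = 11; σ²_Write-up = ((21−5)/6)² = 7.111

Forward pass:
ES_Calibration = 0; EF_Calibration = 3
ES_Sample prep = 0; EF_Sample prep = 9
ES_Run assay = 0; EF_Run assay = 14
ES_Incubation = 0; EF_Incubation = 9
ES_Imaging = max(EF_Sample prep=9, EF_Incubation=9) = 9; EF_Imaging = 9+14 = 23
ES_Data extraction = 9; EF_Data extraction = 9+10 = 19
ES_Statistical analysis = max(EF_Sample prep=9, EF_Run assay=14) = 14; EF_Statistical analysis = 14+11 = 25
ES_Replicate run = 9; EF_Replicate run = 9+15 = 24
ES_Write-up = max(EF_Calibration=3, EF_Sample prep=9, EF_Imaging=23, EF_Data extraction=19, EF_Statistical analysis=25, EF_Replicate run=24) = 25; EF_Write-up = 25+11 = 36
Expected project duration μ = 36 hours. Critical path: Run assay → Statistical analysis → Write-up.

Variance along critical path = 0.111 + 2.778 + 7.111 = 10.000; σ = √10.000 = 3.162 hours.
Z = (33 − 36) / 3.162 = -0.949
P(T ≤ 33) = Φ(-0.949) ≈ 0.171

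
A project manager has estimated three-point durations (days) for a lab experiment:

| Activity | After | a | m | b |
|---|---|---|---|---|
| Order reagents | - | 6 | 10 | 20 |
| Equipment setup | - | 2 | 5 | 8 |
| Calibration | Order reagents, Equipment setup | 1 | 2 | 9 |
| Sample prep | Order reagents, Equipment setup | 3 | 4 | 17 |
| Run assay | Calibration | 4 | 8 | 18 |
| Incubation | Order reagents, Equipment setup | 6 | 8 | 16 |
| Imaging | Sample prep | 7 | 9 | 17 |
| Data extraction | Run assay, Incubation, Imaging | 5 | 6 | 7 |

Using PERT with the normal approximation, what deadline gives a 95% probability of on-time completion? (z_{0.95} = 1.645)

te_Order reagents = (6 + 4·10 + 20)/6 = 66/6 = 11; σ²_Order reagents = ((20−6)/6)² = 5.444
te_Equipment setup = (2 + 4·5 + 8)/6 = 30/6 = 5; σ²_Equipment setup = ((8−2)/6)² = 1.000
te_Calibration = (1 + 4·2 + 9)/6 = 18/6 = 3; σ²_Calibration = ((9−1)/6)² = 1.778
te_Sample prep = (3 + 4·4 + 17)/6 = 36/6 = 6; σ²_Sample prep = ((17−3)/6)² = 5.444
te_Run assay = (4 + 4·8 + 18)/6 = 54/6 = 9; σ²_Run assay = ((18−4)/6)² = 5.444
te_Incubation = (6 + 4·8 + 16)/6 = 54/6 = 9; σ²_Incubation = ((16−6)/6)² = 2.778
te_Imaging = (7 + 4·9 + 17)/6 = 60/6 = 10; σ²_Imaging = ((17−7)/6)² = 2.778
te_Data extraction = (5 + 4·6 + 7)/6 = 36/6 = 6; σ²_Data extraction = ((7−5)/6)² = 0.111

Forward pass:
ES_Order reagents = 0; EF_Order reagents = 11
ES_Equipment setup = 0; EF_Equipment setup = 5
ES_Calibration = max(EF_Order reagents=11, EF_Equipment setup=5) = 11; EF_Calibration = 11+3 = 14
ES_Sample prep = max(EF_Order reagents=11, EF_Equipment setup=5) = 11; EF_Sample prep = 11+6 = 17
ES_Run assay = 14; EF_Run assay = 14+9 = 23
ES_Incubation = max(EF_Order reagents=11, EF_Equipment setup=5) = 11; EF_Incubation = 11+9 = 20
ES_Imaging = 17; EF_Imaging = 17+10 = 27
ES_Data extraction = max(EF_Run assay=23, EF_Incubation=20, EF_Imaging=27) = 27; EF_Data extraction = 27+6 = 33
Expected project duration μ = 33 days. Critical path: Order reagents → Sample prep → Imaging → Data extraction.

Variance along critical path = 5.444 + 5.444 + 2.778 + 0.111 = 13.778; σ = 3.712 days.
D = μ + z·σ = 33 + 1.645·3.712 = 39.1 days

39.1 days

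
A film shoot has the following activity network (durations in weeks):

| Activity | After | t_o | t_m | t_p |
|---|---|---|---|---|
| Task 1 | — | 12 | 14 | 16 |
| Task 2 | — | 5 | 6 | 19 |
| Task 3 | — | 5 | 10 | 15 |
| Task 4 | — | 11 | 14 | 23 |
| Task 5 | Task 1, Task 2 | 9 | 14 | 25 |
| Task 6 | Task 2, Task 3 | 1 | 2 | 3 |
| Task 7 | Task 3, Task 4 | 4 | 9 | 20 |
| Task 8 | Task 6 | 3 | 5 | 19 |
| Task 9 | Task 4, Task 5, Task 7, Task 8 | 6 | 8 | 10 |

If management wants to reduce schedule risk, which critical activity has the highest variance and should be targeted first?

Task 5

te_Task 1 = (12 + 4·14 + 16)/6 = 84/6 = 14; σ²_Task 1 = ((16−12)/6)² = 0.444
te_Task 2 = (5 + 4·6 + 19)/6 = 48/6 = 8; σ²_Task 2 = ((19−5)/6)² = 5.444
te_Task 3 = (5 + 4·10 + 15)/6 = 60/6 = 10; σ²_Task 3 = ((15−5)/6)² = 2.778
te_Task 4 = (11 + 4·14 + 23)/6 = 90/6 = 15; σ²_Task 4 = ((23−11)/6)² = 4.000
te_Task 5 = (9 + 4·14 + 25)/6 = 90/6 = 15; σ²_Task 5 = ((25−9)/6)² = 7.111
te_Task 6 = (1 + 4·2 + 3)/6 = 12/6 = 2; σ²_Task 6 = ((3−1)/6)² = 0.111
te_Task 7 = (4 + 4·9 + 20)/6 = 60/6 = 10; σ²_Task 7 = ((20−4)/6)² = 7.111
te_Task 8 = (3 + 4·5 + 19)/6 = 42/6 = 7; σ²_Task 8 = ((19−3)/6)² = 7.111
te_Task 9 = (6 + 4·8 + 10)/6 = 48/6 = 8; σ²_Task 9 = ((10−6)/6)² = 0.444

Forward pass:
ES_Task 1 = 0; EF_Task 1 = 14
ES_Task 2 = 0; EF_Task 2 = 8
ES_Task 3 = 0; EF_Task 3 = 10
ES_Task 4 = 0; EF_Task 4 = 15
ES_Task 5 = max(EF_Task 1=14, EF_Task 2=8) = 14; EF_Task 5 = 14+15 = 29
ES_Task 6 = max(EF_Task 2=8, EF_Task 3=10) = 10; EF_Task 6 = 10+2 = 12
ES_Task 7 = max(EF_Task 3=10, EF_Task 4=15) = 15; EF_Task 7 = 15+10 = 25
ES_Task 8 = 12; EF_Task 8 = 12+7 = 19
ES_Task 9 = max(EF_Task 4=15, EF_Task 5=29, EF_Task 7=25, EF_Task 8=19) = 29; EF_Task 9 = 29+8 = 37
Expected project duration μ = 37 weeks. Critical path: Task 1 → Task 5 → Task 9.

Variances on critical path: σ²_Task 1=0.444, σ²_Task 5=7.111, σ²_Task 9=0.444.
Largest is σ²_Task 5 = 7.111.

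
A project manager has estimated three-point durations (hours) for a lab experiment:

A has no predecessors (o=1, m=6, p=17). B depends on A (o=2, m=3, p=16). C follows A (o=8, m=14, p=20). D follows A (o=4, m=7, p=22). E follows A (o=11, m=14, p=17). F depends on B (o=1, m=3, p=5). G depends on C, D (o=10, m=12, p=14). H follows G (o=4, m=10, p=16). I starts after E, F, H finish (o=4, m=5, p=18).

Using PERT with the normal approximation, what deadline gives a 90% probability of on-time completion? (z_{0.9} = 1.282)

te_A = (1 + 4·6 + 17)/6 = 42/6 = 7; σ²_A = ((17−1)/6)² = 7.111
te_B = (2 + 4·3 + 16)/6 = 30/6 = 5; σ²_B = ((16−2)/6)² = 5.444
te_C = (8 + 4·14 + 20)/6 = 84/6 = 14; σ²_C = ((20−8)/6)² = 4.000
te_D = (4 + 4·7 + 22)/6 = 54/6 = 9; σ²_D = ((22−4)/6)² = 9.000
te_E = (11 + 4·14 + 17)/6 = 84/6 = 14; σ²_E = ((17−11)/6)² = 1.000
te_F = (1 + 4·3 + 5)/6 = 18/6 = 3; σ²_F = ((5−1)/6)² = 0.444
te_G = (10 + 4·12 + 14)/6 = 72/6 = 12; σ²_G = ((14−10)/6)² = 0.444
te_H = (4 + 4·10 + 16)/6 = 60/6 = 10; σ²_H = ((16−4)/6)² = 4.000
te_I = (4 + 4·5 + 18)/6 = 42/6 = 7; σ²_I = ((18−4)/6)² = 5.444

Forward pass:
ES_A = 0; EF_A = 7
ES_B = 7; EF_B = 7+5 = 12
ES_C = 7; EF_C = 7+14 = 21
ES_D = 7; EF_D = 7+9 = 16
ES_E = 7; EF_E = 7+14 = 21
ES_F = 12; EF_F = 12+3 = 15
ES_G = max(EF_C=21, EF_D=16) = 21; EF_G = 21+12 = 33
ES_H = 33; EF_H = 33+10 = 43
ES_I = max(EF_E=21, EF_F=15, EF_H=43) = 43; EF_I = 43+7 = 50
Expected project duration μ = 50 hours. Critical path: A → C → G → H → I.

Variance along critical path = 7.111 + 4.000 + 0.444 + 4.000 + 5.444 = 21.000; σ = 4.583 hours.
D = μ + z·σ = 50 + 1.282·4.583 = 55.9 hours

55.9 hours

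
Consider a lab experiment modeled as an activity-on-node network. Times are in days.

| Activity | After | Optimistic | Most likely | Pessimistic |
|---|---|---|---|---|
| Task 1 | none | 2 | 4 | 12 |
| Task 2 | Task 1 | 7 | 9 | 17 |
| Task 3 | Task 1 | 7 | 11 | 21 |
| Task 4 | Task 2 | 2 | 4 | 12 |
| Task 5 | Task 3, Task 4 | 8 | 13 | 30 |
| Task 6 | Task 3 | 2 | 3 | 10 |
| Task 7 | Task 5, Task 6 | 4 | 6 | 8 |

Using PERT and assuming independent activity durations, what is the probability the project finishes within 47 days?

te_Task 1 = (2 + 4·4 + 12)/6 = 30/6 = 5; σ²_Task 1 = ((12−2)/6)² = 2.778
te_Task 2 = (7 + 4·9 + 17)/6 = 60/6 = 10; σ²_Task 2 = ((17−7)/6)² = 2.778
te_Task 3 = (7 + 4·11 + 21)/6 = 72/6 = 12; σ²_Task 3 = ((21−7)/6)² = 5.444
te_Task 4 = (2 + 4·4 + 12)/6 = 30/6 = 5; σ²_Task 4 = ((12−2)/6)² = 2.778
te_Task 5 = (8 + 4·13 + 30)/6 = 90/6 = 15; σ²_Task 5 = ((30−8)/6)² = 13.444
te_Task 6 = (2 + 4·3 + 10)/6 = 24/6 = 4; σ²_Task 6 = ((10−2)/6)² = 1.778
te_Task 7 = (4 + 4·6 + 8)/6 = 36/6 = 6; σ²_Task 7 = ((8−4)/6)² = 0.444

Forward pass:
ES_Task 1 = 0; EF_Task 1 = 5
ES_Task 2 = 5; EF_Task 2 = 5+10 = 15
ES_Task 3 = 5; EF_Task 3 = 5+12 = 17
ES_Task 4 = 15; EF_Task 4 = 15+5 = 20
ES_Task 5 = max(EF_Task 3=17, EF_Task 4=20) = 20; EF_Task 5 = 20+15 = 35
ES_Task 6 = 17; EF_Task 6 = 17+4 = 21
ES_Task 7 = max(EF_Task 5=35, EF_Task 6=21) = 35; EF_Task 7 = 35+6 = 41
Expected project duration μ = 41 days. Critical path: Task 1 → Task 2 → Task 4 → Task 5 → Task 7.

Variance along critical path = 2.778 + 2.778 + 2.778 + 13.444 + 0.444 = 22.222; σ = √22.222 = 4.714 days.
Z = (47 − 41) / 4.714 = 1.273
P(T ≤ 47) = Φ(1.273) ≈ 0.898

0.898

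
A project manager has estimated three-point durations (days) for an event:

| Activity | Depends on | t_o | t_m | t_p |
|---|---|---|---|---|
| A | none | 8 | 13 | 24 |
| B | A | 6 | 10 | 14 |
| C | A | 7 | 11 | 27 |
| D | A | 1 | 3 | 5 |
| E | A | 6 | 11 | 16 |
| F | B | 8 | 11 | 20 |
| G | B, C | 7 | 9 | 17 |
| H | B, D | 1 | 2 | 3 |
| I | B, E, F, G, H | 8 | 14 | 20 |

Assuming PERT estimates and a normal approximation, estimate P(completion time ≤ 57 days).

te_A = (8 + 4·13 + 24)/6 = 84/6 = 14; σ²_A = ((24−8)/6)² = 7.111
te_B = (6 + 4·10 + 14)/6 = 60/6 = 10; σ²_B = ((14−6)/6)² = 1.778
te_C = (7 + 4·11 + 27)/6 = 78/6 = 13; σ²_C = ((27−7)/6)² = 11.111
te_D = (1 + 4·3 + 5)/6 = 18/6 = 3; σ²_D = ((5−1)/6)² = 0.444
te_E = (6 + 4·11 + 16)/6 = 66/6 = 11; σ²_E = ((16−6)/6)² = 2.778
te_F = (8 + 4·11 + 20)/6 = 72/6 = 12; σ²_F = ((20−8)/6)² = 4.000
te_G = (7 + 4·9 + 17)/6 = 60/6 = 10; σ²_G = ((17−7)/6)² = 2.778
te_H = (1 + 4·2 + 3)/6 = 12/6 = 2; σ²_H = ((3−1)/6)² = 0.111
te_I = (8 + 4·14 + 20)/6 = 84/6 = 14; σ²_I = ((20−8)/6)² = 4.000

Forward pass:
ES_A = 0; EF_A = 14
ES_B = 14; EF_B = 14+10 = 24
ES_C = 14; EF_C = 14+13 = 27
ES_D = 14; EF_D = 14+3 = 17
ES_E = 14; EF_E = 14+11 = 25
ES_F = 24; EF_F = 24+12 = 36
ES_G = max(EF_B=24, EF_C=27) = 27; EF_G = 27+10 = 37
ES_H = max(EF_B=24, EF_D=17) = 24; EF_H = 24+2 = 26
ES_I = max(EF_B=24, EF_E=25, EF_F=36, EF_G=37, EF_H=26) = 37; EF_I = 37+14 = 51
Expected project duration μ = 51 days. Critical path: A → C → G → I.

Variance along critical path = 7.111 + 11.111 + 2.778 + 4.000 = 25.000; σ = √25.000 = 5.000 days.
Z = (57 − 51) / 5.000 = 1.200
P(T ≤ 57) = Φ(1.200) ≈ 0.885

0.885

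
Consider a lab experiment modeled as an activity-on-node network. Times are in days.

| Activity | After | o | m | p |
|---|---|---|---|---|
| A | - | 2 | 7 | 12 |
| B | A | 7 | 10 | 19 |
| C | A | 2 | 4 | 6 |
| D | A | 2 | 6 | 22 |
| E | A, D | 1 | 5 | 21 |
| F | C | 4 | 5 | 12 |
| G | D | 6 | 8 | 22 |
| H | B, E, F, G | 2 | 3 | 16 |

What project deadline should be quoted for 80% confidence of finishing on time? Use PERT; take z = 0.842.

te_A = (2 + 4·7 + 12)/6 = 42/6 = 7; σ²_A = ((12−2)/6)² = 2.778
te_B = (7 + 4·10 + 19)/6 = 66/6 = 11; σ²_B = ((19−7)/6)² = 4.000
te_C = (2 + 4·4 + 6)/6 = 24/6 = 4; σ²_C = ((6−2)/6)² = 0.444
te_D = (2 + 4·6 + 22)/6 = 48/6 = 8; σ²_D = ((22−2)/6)² = 11.111
te_E = (1 + 4·5 + 21)/6 = 42/6 = 7; σ²_E = ((21−1)/6)² = 11.111
te_F = (4 + 4·5 + 12)/6 = 36/6 = 6; σ²_F = ((12−4)/6)² = 1.778
te_G = (6 + 4·8 + 22)/6 = 60/6 = 10; σ²_G = ((22−6)/6)² = 7.111
te_H = (2 + 4·3 + 16)/6 = 30/6 = 5; σ²_H = ((16−2)/6)² = 5.444

Forward pass:
ES_A = 0; EF_A = 7
ES_B = 7; EF_B = 7+11 = 18
ES_C = 7; EF_C = 7+4 = 11
ES_D = 7; EF_D = 7+8 = 15
ES_E = max(EF_A=7, EF_D=15) = 15; EF_E = 15+7 = 22
ES_F = 11; EF_F = 11+6 = 17
ES_G = 15; EF_G = 15+10 = 25
ES_H = max(EF_B=18, EF_E=22, EF_F=17, EF_G=25) = 25; EF_H = 25+5 = 30
Expected project duration μ = 30 days. Critical path: A → D → G → H.

Variance along critical path = 2.778 + 11.111 + 7.111 + 5.444 = 26.444; σ = 5.142 days.
D = μ + z·σ = 30 + 0.842·5.142 = 34.3 days

34.3 days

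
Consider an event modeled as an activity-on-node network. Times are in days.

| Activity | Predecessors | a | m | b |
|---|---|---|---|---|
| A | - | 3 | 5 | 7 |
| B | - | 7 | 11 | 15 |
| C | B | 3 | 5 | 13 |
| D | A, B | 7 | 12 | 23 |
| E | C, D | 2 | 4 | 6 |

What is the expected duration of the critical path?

28 days

te_A = (3 + 4·5 + 7)/6 = 30/6 = 5
te_B = (7 + 4·11 + 15)/6 = 66/6 = 11
te_C = (3 + 4·5 + 13)/6 = 36/6 = 6
te_D = (7 + 4·12 + 23)/6 = 78/6 = 13
te_E = (2 + 4·4 + 6)/6 = 24/6 = 4

Forward pass:
ES_A = 0; EF_A = 5
ES_B = 0; EF_B = 11
ES_C = 11; EF_C = 11+6 = 17
ES_D = max(EF_A=5, EF_B=11) = 11; EF_D = 11+13 = 24
ES_E = max(EF_C=17, EF_D=24) = 24; EF_E = 24+4 = 28
Expected project duration μ = 28 days. Critical path: B → D → E.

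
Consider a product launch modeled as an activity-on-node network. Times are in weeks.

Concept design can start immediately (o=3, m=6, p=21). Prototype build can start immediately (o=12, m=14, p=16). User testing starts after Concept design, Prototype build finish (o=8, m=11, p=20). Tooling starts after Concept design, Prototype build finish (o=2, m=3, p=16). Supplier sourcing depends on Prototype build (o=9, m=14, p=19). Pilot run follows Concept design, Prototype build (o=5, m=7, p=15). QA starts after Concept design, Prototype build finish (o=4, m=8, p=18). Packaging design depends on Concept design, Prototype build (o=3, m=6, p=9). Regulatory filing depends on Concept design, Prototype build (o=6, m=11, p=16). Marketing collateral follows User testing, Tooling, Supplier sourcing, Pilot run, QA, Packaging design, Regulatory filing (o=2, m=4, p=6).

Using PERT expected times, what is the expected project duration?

te_Concept design = (3 + 4·6 + 21)/6 = 48/6 = 8
te_Prototype build = (12 + 4·14 + 16)/6 = 84/6 = 14
te_User testing = (8 + 4·11 + 20)/6 = 72/6 = 12
te_Tooling = (2 + 4·3 + 16)/6 = 30/6 = 5
te_Supplier sourcing = (9 + 4·14 + 19)/6 = 84/6 = 14
te_Pilot run = (5 + 4·7 + 15)/6 = 48/6 = 8
te_QA = (4 + 4·8 + 18)/6 = 54/6 = 9
te_Packaging design = (3 + 4·6 + 9)/6 = 36/6 = 6
te_Regulatory filing = (6 + 4·11 + 16)/6 = 66/6 = 11
te_Marketing collateral = (2 + 4·4 + 6)/6 = 24/6 = 4

Forward pass:
ES_Concept design = 0; EF_Concept design = 8
ES_Prototype build = 0; EF_Prototype build = 14
ES_User testing = max(EF_Concept design=8, EF_Prototype build=14) = 14; EF_User testing = 14+12 = 26
ES_Tooling = max(EF_Concept design=8, EF_Prototype build=14) = 14; EF_Tooling = 14+5 = 19
ES_Supplier sourcing = 14; EF_Supplier sourcing = 14+14 = 28
ES_Pilot run = max(EF_Concept design=8, EF_Prototype build=14) = 14; EF_Pilot run = 14+8 = 22
ES_QA = max(EF_Concept design=8, EF_Prototype build=14) = 14; EF_QA = 14+9 = 23
ES_Packaging design = max(EF_Concept design=8, EF_Prototype build=14) = 14; EF_Packaging design = 14+6 = 20
ES_Regulatory filing = max(EF_Concept design=8, EF_Prototype build=14) = 14; EF_Regulatory filing = 14+11 = 25
ES_Marketing collateral = max(EF_User testing=26, EF_Tooling=19, EF_Supplier sourcing=28, EF_Pilot run=22, EF_QA=23, EF_Packaging design=20, EF_Regulatory filing=25) = 28; EF_Marketing collateral = 28+4 = 32
Expected project duration μ = 32 weeks. Critical path: Prototype build → Supplier sourcing → Marketing collateral.

32 weeks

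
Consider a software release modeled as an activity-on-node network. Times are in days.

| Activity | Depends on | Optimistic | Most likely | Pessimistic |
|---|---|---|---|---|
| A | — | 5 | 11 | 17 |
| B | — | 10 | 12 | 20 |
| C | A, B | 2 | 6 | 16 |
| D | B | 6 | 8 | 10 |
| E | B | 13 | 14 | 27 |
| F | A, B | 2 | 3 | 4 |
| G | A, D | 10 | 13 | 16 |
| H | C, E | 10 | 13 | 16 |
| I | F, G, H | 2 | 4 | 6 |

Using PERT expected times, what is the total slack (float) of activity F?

te_A = (5 + 4·11 + 17)/6 = 66/6 = 11
te_B = (10 + 4·12 + 20)/6 = 78/6 = 13
te_C = (2 + 4·6 + 16)/6 = 42/6 = 7
te_D = (6 + 4·8 + 10)/6 = 48/6 = 8
te_E = (13 + 4·14 + 27)/6 = 96/6 = 16
te_F = (2 + 4·3 + 4)/6 = 18/6 = 3
te_G = (10 + 4·13 + 16)/6 = 78/6 = 13
te_H = (10 + 4·13 + 16)/6 = 78/6 = 13
te_I = (2 + 4·4 + 6)/6 = 24/6 = 4

Forward pass:
ES_A = 0; EF_A = 11
ES_B = 0; EF_B = 13
ES_C = max(EF_A=11, EF_B=13) = 13; EF_C = 13+7 = 20
ES_D = 13; EF_D = 13+8 = 21
ES_E = 13; EF_E = 13+16 = 29
ES_F = max(EF_A=11, EF_B=13) = 13; EF_F = 13+3 = 16
ES_G = max(EF_A=11, EF_D=21) = 21; EF_G = 21+13 = 34
ES_H = max(EF_C=20, EF_E=29) = 29; EF_H = 29+13 = 42
ES_I = max(EF_F=16, EF_G=34, EF_H=42) = 42; EF_I = 42+4 = 46
Expected project duration μ = 46 days. Critical path: B → E → H → I.

Backward pass:
LF_I = 46; LS_I = 46−4 = 42
LF_H = LS_I = 42; LS_H = 42−13 = 29
LF_G = LS_I = 42; LS_G = 42−13 = 29
LF_F = LS_I = 42; LS_F = 42−3 = 39
LF_E = LS_H = 29; LS_E = 29−16 = 13
LF_D = LS_G = 29; LS_D = 29−8 = 21
LF_C = LS_H = 29; LS_C = 29−7 = 22
LF_B = min(LS_C=22, LS_D=21, LS_E=13, LS_F=39) = 13; LS_B = 13−13 = 0
LF_A = min(LS_C=22, LS_F=39, LS_G=29) = 22; LS_A = 22−11 = 11
Slack_F = LS_F − ES_F = 39 − 13 = 26

26 days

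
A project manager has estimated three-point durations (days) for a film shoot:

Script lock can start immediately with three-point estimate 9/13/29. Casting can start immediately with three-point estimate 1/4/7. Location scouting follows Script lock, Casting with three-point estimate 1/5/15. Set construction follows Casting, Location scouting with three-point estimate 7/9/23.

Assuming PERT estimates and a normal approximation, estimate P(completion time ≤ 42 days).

te_Script lock = (9 + 4·13 + 29)/6 = 90/6 = 15; σ²_Script lock = ((29−9)/6)² = 11.111
te_Casting = (1 + 4·4 + 7)/6 = 24/6 = 4; σ²_Casting = ((7−1)/6)² = 1.000
te_Location scouting = (1 + 4·5 + 15)/6 = 36/6 = 6; σ²_Location scouting = ((15−1)/6)² = 5.444
te_Set construction = (7 + 4·9 + 23)/6 = 66/6 = 11; σ²_Set construction = ((23−7)/6)² = 7.111

Forward pass:
ES_Script lock = 0; EF_Script lock = 15
ES_Casting = 0; EF_Casting = 4
ES_Location scouting = max(EF_Script lock=15, EF_Casting=4) = 15; EF_Location scouting = 15+6 = 21
ES_Set construction = max(EF_Casting=4, EF_Location scouting=21) = 21; EF_Set construction = 21+11 = 32
Expected project duration μ = 32 days. Critical path: Script lock → Location scouting → Set construction.

Variance along critical path = 11.111 + 5.444 + 7.111 = 23.667; σ = √23.667 = 4.865 days.
Z = (42 − 32) / 4.865 = 2.056
P(T ≤ 42) = Φ(2.056) ≈ 0.980

0.980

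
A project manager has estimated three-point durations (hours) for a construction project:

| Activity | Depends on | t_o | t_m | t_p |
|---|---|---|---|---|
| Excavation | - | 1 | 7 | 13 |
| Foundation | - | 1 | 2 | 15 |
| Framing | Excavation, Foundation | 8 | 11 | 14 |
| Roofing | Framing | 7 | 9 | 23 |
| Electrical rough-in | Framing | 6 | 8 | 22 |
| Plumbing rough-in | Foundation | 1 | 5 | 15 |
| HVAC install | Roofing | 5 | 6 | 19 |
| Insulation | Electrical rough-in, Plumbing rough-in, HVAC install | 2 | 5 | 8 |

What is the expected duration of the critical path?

42 hours

te_Excavation = (1 + 4·7 + 13)/6 = 42/6 = 7
te_Foundation = (1 + 4·2 + 15)/6 = 24/6 = 4
te_Framing = (8 + 4·11 + 14)/6 = 66/6 = 11
te_Roofing = (7 + 4·9 + 23)/6 = 66/6 = 11
te_Electrical rough-in = (6 + 4·8 + 22)/6 = 60/6 = 10
te_Plumbing rough-in = (1 + 4·5 + 15)/6 = 36/6 = 6
te_HVAC install = (5 + 4·6 + 19)/6 = 48/6 = 8
te_Insulation = (2 + 4·5 + 8)/6 = 30/6 = 5

Forward pass:
ES_Excavation = 0; EF_Excavation = 7
ES_Foundation = 0; EF_Foundation = 4
ES_Framing = max(EF_Excavation=7, EF_Foundation=4) = 7; EF_Framing = 7+11 = 18
ES_Roofing = 18; EF_Roofing = 18+11 = 29
ES_Electrical rough-in = 18; EF_Electrical rough-in = 18+10 = 28
ES_Plumbing rough-in = 4; EF_Plumbing rough-in = 4+6 = 10
ES_HVAC install = 29; EF_HVAC install = 29+8 = 37
ES_Insulation = max(EF_Electrical rough-in=28, EF_Plumbing rough-in=10, EF_HVAC install=37) = 37; EF_Insulation = 37+5 = 42
Expected project duration μ = 42 hours. Critical path: Excavation → Framing → Roofing → HVAC install → Insulation.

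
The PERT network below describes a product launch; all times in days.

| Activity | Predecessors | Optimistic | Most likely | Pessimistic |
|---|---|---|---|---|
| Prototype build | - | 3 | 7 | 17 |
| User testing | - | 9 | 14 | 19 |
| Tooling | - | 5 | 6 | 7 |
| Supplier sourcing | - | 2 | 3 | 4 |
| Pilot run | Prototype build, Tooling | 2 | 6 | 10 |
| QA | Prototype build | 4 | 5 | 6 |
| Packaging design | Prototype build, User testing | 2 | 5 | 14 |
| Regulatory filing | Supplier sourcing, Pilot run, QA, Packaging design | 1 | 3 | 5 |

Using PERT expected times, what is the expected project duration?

23 days

te_Prototype build = (3 + 4·7 + 17)/6 = 48/6 = 8
te_User testing = (9 + 4·14 + 19)/6 = 84/6 = 14
te_Tooling = (5 + 4·6 + 7)/6 = 36/6 = 6
te_Supplier sourcing = (2 + 4·3 + 4)/6 = 18/6 = 3
te_Pilot run = (2 + 4·6 + 10)/6 = 36/6 = 6
te_QA = (4 + 4·5 + 6)/6 = 30/6 = 5
te_Packaging design = (2 + 4·5 + 14)/6 = 36/6 = 6
te_Regulatory filing = (1 + 4·3 + 5)/6 = 18/6 = 3

Forward pass:
ES_Prototype build = 0; EF_Prototype build = 8
ES_User testing = 0; EF_User testing = 14
ES_Tooling = 0; EF_Tooling = 6
ES_Supplier sourcing = 0; EF_Supplier sourcing = 3
ES_Pilot run = max(EF_Prototype build=8, EF_Tooling=6) = 8; EF_Pilot run = 8+6 = 14
ES_QA = 8; EF_QA = 8+5 = 13
ES_Packaging design = max(EF_Prototype build=8, EF_User testing=14) = 14; EF_Packaging design = 14+6 = 20
ES_Regulatory filing = max(EF_Supplier sourcing=3, EF_Pilot run=14, EF_QA=13, EF_Packaging design=20) = 20; EF_Regulatory filing = 20+3 = 23
Expected project duration μ = 23 days. Critical path: User testing → Packaging design → Regulatory filing.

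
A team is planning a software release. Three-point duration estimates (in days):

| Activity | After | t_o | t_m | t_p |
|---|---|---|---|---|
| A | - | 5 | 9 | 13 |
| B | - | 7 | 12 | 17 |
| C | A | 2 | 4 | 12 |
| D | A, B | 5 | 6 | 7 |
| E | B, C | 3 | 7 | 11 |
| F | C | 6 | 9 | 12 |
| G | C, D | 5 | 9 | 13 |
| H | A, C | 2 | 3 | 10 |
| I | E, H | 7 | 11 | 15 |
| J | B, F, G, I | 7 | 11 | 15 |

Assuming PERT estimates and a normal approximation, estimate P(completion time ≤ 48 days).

te_A = (5 + 4·9 + 13)/6 = 54/6 = 9; σ²_A = ((13−5)/6)² = 1.778
te_B = (7 + 4·12 + 17)/6 = 72/6 = 12; σ²_B = ((17−7)/6)² = 2.778
te_C = (2 + 4·4 + 12)/6 = 30/6 = 5; σ²_C = ((12−2)/6)² = 2.778
te_D = (5 + 4·6 + 7)/6 = 36/6 = 6; σ²_D = ((7−5)/6)² = 0.111
te_E = (3 + 4·7 + 11)/6 = 42/6 = 7; σ²_E = ((11−3)/6)² = 1.778
te_F = (6 + 4·9 + 12)/6 = 54/6 = 9; σ²_F = ((12−6)/6)² = 1.000
te_G = (5 + 4·9 + 13)/6 = 54/6 = 9; σ²_G = ((13−5)/6)² = 1.778
te_H = (2 + 4·3 + 10)/6 = 24/6 = 4; σ²_H = ((10−2)/6)² = 1.778
te_I = (7 + 4·11 + 15)/6 = 66/6 = 11; σ²_I = ((15−7)/6)² = 1.778
te_J = (7 + 4·11 + 15)/6 = 66/6 = 11; σ²_J = ((15−7)/6)² = 1.778

Forward pass:
ES_A = 0; EF_A = 9
ES_B = 0; EF_B = 12
ES_C = 9; EF_C = 9+5 = 14
ES_D = max(EF_A=9, EF_B=12) = 12; EF_D = 12+6 = 18
ES_E = max(EF_B=12, EF_C=14) = 14; EF_E = 14+7 = 21
ES_F = 14; EF_F = 14+9 = 23
ES_G = max(EF_C=14, EF_D=18) = 18; EF_G = 18+9 = 27
ES_H = max(EF_A=9, EF_C=14) = 14; EF_H = 14+4 = 18
ES_I = max(EF_E=21, EF_H=18) = 21; EF_I = 21+11 = 32
ES_J = max(EF_B=12, EF_F=23, EF_G=27, EF_I=32) = 32; EF_J = 32+11 = 43
Expected project duration μ = 43 days. Critical path: A → C → E → I → J.

Variance along critical path = 1.778 + 2.778 + 1.778 + 1.778 + 1.778 = 9.889; σ = √9.889 = 3.145 days.
Z = (48 − 43) / 3.145 = 1.590
P(T ≤ 48) = Φ(1.590) ≈ 0.944

0.944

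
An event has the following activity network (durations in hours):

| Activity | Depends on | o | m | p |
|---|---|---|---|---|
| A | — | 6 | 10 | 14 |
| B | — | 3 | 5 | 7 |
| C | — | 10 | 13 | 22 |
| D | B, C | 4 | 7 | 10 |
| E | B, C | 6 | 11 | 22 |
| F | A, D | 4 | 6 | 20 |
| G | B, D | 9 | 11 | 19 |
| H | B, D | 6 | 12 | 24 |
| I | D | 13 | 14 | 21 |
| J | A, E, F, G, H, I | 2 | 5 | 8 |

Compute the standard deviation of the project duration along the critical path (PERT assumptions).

2.79 hours

te_A = (6 + 4·10 + 14)/6 = 60/6 = 10; σ²_A = ((14−6)/6)² = 1.778
te_B = (3 + 4·5 + 7)/6 = 30/6 = 5; σ²_B = ((7−3)/6)² = 0.444
te_C = (10 + 4·13 + 22)/6 = 84/6 = 14; σ²_C = ((22−10)/6)² = 4.000
te_D = (4 + 4·7 + 10)/6 = 42/6 = 7; σ²_D = ((10−4)/6)² = 1.000
te_E = (6 + 4·11 + 22)/6 = 72/6 = 12; σ²_E = ((22−6)/6)² = 7.111
te_F = (4 + 4·6 + 20)/6 = 48/6 = 8; σ²_F = ((20−4)/6)² = 7.111
te_G = (9 + 4·11 + 19)/6 = 72/6 = 12; σ²_G = ((19−9)/6)² = 2.778
te_H = (6 + 4·12 + 24)/6 = 78/6 = 13; σ²_H = ((24−6)/6)² = 9.000
te_I = (13 + 4·14 + 21)/6 = 90/6 = 15; σ²_I = ((21−13)/6)² = 1.778
te_J = (2 + 4·5 + 8)/6 = 30/6 = 5; σ²_J = ((8−2)/6)² = 1.000

Forward pass:
ES_A = 0; EF_A = 10
ES_B = 0; EF_B = 5
ES_C = 0; EF_C = 14
ES_D = max(EF_B=5, EF_C=14) = 14; EF_D = 14+7 = 21
ES_E = max(EF_B=5, EF_C=14) = 14; EF_E = 14+12 = 26
ES_F = max(EF_A=10, EF_D=21) = 21; EF_F = 21+8 = 29
ES_G = max(EF_B=5, EF_D=21) = 21; EF_G = 21+12 = 33
ES_H = max(EF_B=5, EF_D=21) = 21; EF_H = 21+13 = 34
ES_I = 21; EF_I = 21+15 = 36
ES_J = max(EF_A=10, EF_E=26, EF_F=29, EF_G=33, EF_H=34, EF_I=36) = 36; EF_J = 36+5 = 41
Expected project duration μ = 41 hours. Critical path: C → D → I → J.

Variance along critical path = 4.000 + 1.000 + 1.778 + 1.000 = 7.778
σ = √7.778 = 2.789 hours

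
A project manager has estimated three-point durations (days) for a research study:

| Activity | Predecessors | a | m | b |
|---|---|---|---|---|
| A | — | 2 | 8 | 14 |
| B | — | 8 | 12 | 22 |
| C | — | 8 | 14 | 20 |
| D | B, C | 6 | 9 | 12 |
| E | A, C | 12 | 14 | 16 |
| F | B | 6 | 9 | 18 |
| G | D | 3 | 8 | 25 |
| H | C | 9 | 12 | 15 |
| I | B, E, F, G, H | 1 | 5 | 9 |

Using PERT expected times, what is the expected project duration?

te_A = (2 + 4·8 + 14)/6 = 48/6 = 8
te_B = (8 + 4·12 + 22)/6 = 78/6 = 13
te_C = (8 + 4·14 + 20)/6 = 84/6 = 14
te_D = (6 + 4·9 + 12)/6 = 54/6 = 9
te_E = (12 + 4·14 + 16)/6 = 84/6 = 14
te_F = (6 + 4·9 + 18)/6 = 60/6 = 10
te_G = (3 + 4·8 + 25)/6 = 60/6 = 10
te_H = (9 + 4·12 + 15)/6 = 72/6 = 12
te_I = (1 + 4·5 + 9)/6 = 30/6 = 5

Forward pass:
ES_A = 0; EF_A = 8
ES_B = 0; EF_B = 13
ES_C = 0; EF_C = 14
ES_D = max(EF_B=13, EF_C=14) = 14; EF_D = 14+9 = 23
ES_E = max(EF_A=8, EF_C=14) = 14; EF_E = 14+14 = 28
ES_F = 13; EF_F = 13+10 = 23
ES_G = 23; EF_G = 23+10 = 33
ES_H = 14; EF_H = 14+12 = 26
ES_I = max(EF_B=13, EF_E=28, EF_F=23, EF_G=33, EF_H=26) = 33; EF_I = 33+5 = 38
Expected project duration μ = 38 days. Critical path: C → D → G → I.

38 days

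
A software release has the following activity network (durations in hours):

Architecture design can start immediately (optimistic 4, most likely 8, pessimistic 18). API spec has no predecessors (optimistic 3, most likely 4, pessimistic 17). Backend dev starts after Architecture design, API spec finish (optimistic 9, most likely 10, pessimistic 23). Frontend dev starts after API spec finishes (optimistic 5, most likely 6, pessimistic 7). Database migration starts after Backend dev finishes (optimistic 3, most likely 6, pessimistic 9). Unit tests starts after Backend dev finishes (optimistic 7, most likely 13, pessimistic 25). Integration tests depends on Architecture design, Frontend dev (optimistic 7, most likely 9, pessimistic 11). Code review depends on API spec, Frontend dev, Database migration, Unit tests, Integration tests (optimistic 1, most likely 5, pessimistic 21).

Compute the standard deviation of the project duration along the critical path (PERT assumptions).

5.57 hours

te_Architecture design = (4 + 4·8 + 18)/6 = 54/6 = 9; σ²_Architecture design = ((18−4)/6)² = 5.444
te_API spec = (3 + 4·4 + 17)/6 = 36/6 = 6; σ²_API spec = ((17−3)/6)² = 5.444
te_Backend dev = (9 + 4·10 + 23)/6 = 72/6 = 12; σ²_Backend dev = ((23−9)/6)² = 5.444
te_Frontend dev = (5 + 4·6 + 7)/6 = 36/6 = 6; σ²_Frontend dev = ((7−5)/6)² = 0.111
te_Database migration = (3 + 4·6 + 9)/6 = 36/6 = 6; σ²_Database migration = ((9−3)/6)² = 1.000
te_Unit tests = (7 + 4·13 + 25)/6 = 84/6 = 14; σ²_Unit tests = ((25−7)/6)² = 9.000
te_Integration tests = (7 + 4·9 + 11)/6 = 54/6 = 9; σ²_Integration tests = ((11−7)/6)² = 0.444
te_Code review = (1 + 4·5 + 21)/6 = 42/6 = 7; σ²_Code review = ((21−1)/6)² = 11.111

Forward pass:
ES_Architecture design = 0; EF_Architecture design = 9
ES_API spec = 0; EF_API spec = 6
ES_Backend dev = max(EF_Architecture design=9, EF_API spec=6) = 9; EF_Backend dev = 9+12 = 21
ES_Frontend dev = 6; EF_Frontend dev = 6+6 = 12
ES_Database migration = 21; EF_Database migration = 21+6 = 27
ES_Unit tests = 21; EF_Unit tests = 21+14 = 35
ES_Integration tests = max(EF_Architecture design=9, EF_Frontend dev=12) = 12; EF_Integration tests = 12+9 = 21
ES_Code review = max(EF_API spec=6, EF_Frontend dev=12, EF_Database migration=27, EF_Unit tests=35, EF_Integration tests=21) = 35; EF_Code review = 35+7 = 42
Expected project duration μ = 42 hours. Critical path: Architecture design → Backend dev → Unit tests → Code review.

Variance along critical path = 5.444 + 5.444 + 9.000 + 11.111 = 31.000
σ = √31.000 = 5.568 hours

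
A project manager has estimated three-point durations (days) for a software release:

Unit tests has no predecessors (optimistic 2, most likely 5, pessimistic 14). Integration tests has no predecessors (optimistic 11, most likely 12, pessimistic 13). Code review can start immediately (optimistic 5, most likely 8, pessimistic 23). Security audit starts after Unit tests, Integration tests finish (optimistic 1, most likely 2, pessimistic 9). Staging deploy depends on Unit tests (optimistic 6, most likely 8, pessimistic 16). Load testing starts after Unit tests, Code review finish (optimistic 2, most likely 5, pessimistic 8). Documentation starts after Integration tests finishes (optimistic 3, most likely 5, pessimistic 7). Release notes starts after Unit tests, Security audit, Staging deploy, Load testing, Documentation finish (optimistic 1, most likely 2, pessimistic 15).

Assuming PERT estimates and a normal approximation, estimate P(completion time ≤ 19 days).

0.207

te_Unit tests = (2 + 4·5 + 14)/6 = 36/6 = 6; σ²_Unit tests = ((14−2)/6)² = 4.000
te_Integration tests = (11 + 4·12 + 13)/6 = 72/6 = 12; σ²_Integration tests = ((13−11)/6)² = 0.111
te_Code review = (5 + 4·8 + 23)/6 = 60/6 = 10; σ²_Code review = ((23−5)/6)² = 9.000
te_Security audit = (1 + 4·2 + 9)/6 = 18/6 = 3; σ²_Security audit = ((9−1)/6)² = 1.778
te_Staging deploy = (6 + 4·8 + 16)/6 = 54/6 = 9; σ²_Staging deploy = ((16−6)/6)² = 2.778
te_Load testing = (2 + 4·5 + 8)/6 = 30/6 = 5; σ²_Load testing = ((8−2)/6)² = 1.000
te_Documentation = (3 + 4·5 + 7)/6 = 30/6 = 5; σ²_Documentation = ((7−3)/6)² = 0.444
te_Release notes = (1 + 4·2 + 15)/6 = 24/6 = 4; σ²_Release notes = ((15−1)/6)² = 5.444

Forward pass:
ES_Unit tests = 0; EF_Unit tests = 6
ES_Integration tests = 0; EF_Integration tests = 12
ES_Code review = 0; EF_Code review = 10
ES_Security audit = max(EF_Unit tests=6, EF_Integration tests=12) = 12; EF_Security audit = 12+3 = 15
ES_Staging deploy = 6; EF_Staging deploy = 6+9 = 15
ES_Load testing = max(EF_Unit tests=6, EF_Code review=10) = 10; EF_Load testing = 10+5 = 15
ES_Documentation = 12; EF_Documentation = 12+5 = 17
ES_Release notes = max(EF_Unit tests=6, EF_Security audit=15, EF_Staging deploy=15, EF_Load testing=15, EF_Documentation=17) = 17; EF_Release notes = 17+4 = 21
Expected project duration μ = 21 days. Critical path: Integration tests → Documentation → Release notes.

Variance along critical path = 0.111 + 0.444 + 5.444 = 6.000; σ = √6.000 = 2.449 days.
Z = (19 − 21) / 2.449 = -0.816
P(T ≤ 19) = Φ(-0.816) ≈ 0.207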